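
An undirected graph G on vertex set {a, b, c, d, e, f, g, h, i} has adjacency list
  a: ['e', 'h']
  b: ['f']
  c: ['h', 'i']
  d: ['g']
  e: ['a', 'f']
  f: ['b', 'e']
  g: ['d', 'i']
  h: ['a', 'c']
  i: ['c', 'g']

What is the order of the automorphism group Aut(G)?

The degree sequence is [2, 1, 2, 1, 2, 2, 2, 2, 2]; the two degree-1 vertices b and d are the ends of a path, so G = P_9. A path has exactly one nontrivial symmetry — reversal — giving Aut(G) of order 2.

2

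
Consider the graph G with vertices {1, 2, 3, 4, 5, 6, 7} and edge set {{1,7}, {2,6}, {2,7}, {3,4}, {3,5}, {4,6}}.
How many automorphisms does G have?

The degree sequence is [1, 2, 2, 2, 1, 2, 2]; the two degree-1 vertices 1 and 5 are the ends of a path, so G = P_7. The only nontrivial automorphism of a path is the end-to-end reflection, so Aut(G) ≅ Z_2.

2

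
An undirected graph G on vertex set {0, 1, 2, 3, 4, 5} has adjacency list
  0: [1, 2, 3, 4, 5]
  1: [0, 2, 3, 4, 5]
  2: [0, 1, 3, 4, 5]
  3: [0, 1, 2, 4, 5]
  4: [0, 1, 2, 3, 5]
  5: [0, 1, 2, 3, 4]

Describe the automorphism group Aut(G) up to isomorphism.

S_6

Every vertex has degree 5, so G is the complete graph K_6. Every bijection on the vertex set is an automorphism of K_6; hence Aut(K_6) ≅ S_6, order 720.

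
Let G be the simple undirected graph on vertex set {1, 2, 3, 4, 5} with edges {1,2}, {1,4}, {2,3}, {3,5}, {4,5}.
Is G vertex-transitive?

G is 2-regular and connected on 5 vertices, i.e. the cycle C_5. The automorphisms of the 5-cycle are exactly the symmetries of a regular 5-gon: the dihedral group D_5, |D_5| = 10. Under this action every vertex can be carried to every other, so G is vertex-transitive.

Yes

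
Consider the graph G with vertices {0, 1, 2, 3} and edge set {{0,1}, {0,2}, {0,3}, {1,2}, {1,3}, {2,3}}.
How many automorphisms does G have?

All 4 vertices are pairwise adjacent: G = K_4. Any permutation of the 4 vertices preserves K_4, so Aut(K_4) = S_4 of order 4! = 24.

24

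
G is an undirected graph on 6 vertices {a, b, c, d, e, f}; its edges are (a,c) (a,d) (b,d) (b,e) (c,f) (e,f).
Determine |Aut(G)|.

12

G is 2-regular and connected on 6 vertices, i.e. the cycle C_6. The automorphisms of the 6-cycle are exactly the symmetries of a regular 6-gon: the dihedral group D_6, |D_6| = 12.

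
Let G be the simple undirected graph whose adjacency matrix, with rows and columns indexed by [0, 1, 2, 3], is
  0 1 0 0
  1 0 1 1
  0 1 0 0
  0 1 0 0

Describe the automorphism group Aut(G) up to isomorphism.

Vertex 1 has degree 3 and every other vertex has degree 1, so G is the star K_{1,3} with centre 1. Any automorphism fixes the centre and permutes the 3 leaves freely, so Aut(G) ≅ S_3 of order 3! = 6.

S_3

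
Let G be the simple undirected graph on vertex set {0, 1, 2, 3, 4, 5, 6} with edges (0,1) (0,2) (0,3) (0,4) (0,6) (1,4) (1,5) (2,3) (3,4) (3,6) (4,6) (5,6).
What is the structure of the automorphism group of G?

{e}

The degree sequence is [5, 3, 2, 4, 4, 2, 4]. Checking the degree-preserving permutations of the vertex set shows that none except the identity preserves every edge, so Aut(G) is trivial.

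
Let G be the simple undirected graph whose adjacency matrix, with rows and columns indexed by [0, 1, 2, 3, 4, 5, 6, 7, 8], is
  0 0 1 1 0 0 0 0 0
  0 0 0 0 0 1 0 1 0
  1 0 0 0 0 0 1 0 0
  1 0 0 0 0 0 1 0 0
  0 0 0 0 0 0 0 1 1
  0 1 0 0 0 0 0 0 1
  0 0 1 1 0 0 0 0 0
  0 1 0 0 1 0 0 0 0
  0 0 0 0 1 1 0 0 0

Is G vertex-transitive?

G has two connected components, {1, 4, 5, 7, 8} and {0, 2, 3, 6}; each is 2-regular, so G = C_5 ⊔ C_4. The orbit of 0 under Aut(G) is {0, 2, 3, 6}, which does not contain 1, so G is not vertex-transitive.

No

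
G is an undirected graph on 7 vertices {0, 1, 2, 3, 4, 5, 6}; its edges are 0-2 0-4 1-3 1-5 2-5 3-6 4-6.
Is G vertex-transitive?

Yes

G is 2-regular and connected on 7 vertices, i.e. the cycle C_7. The automorphisms of the 7-cycle are exactly the symmetries of a regular 7-gon: the dihedral group D_7, |D_7| = 14. Under this action every vertex can be carried to every other, so G is vertex-transitive.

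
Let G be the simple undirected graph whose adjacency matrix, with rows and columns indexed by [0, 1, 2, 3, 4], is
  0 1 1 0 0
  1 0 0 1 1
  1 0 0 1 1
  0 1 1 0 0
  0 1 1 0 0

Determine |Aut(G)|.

The vertices split by degree into {1, 2} (degree 3) and {0, 3, 4} (degree 2); every edge runs between the two parts, so G is the complete bipartite graph K_{2,3}. Automorphisms preserve the bipartition setwise (since the parts differ in size) and act as S_2 × S_3 within it; |Aut| = 12.

12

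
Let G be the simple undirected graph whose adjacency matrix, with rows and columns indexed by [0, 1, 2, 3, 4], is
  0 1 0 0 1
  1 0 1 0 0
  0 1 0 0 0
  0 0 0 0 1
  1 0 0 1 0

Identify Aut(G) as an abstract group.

C_2

The degree sequence is [2, 2, 1, 1, 2]; the two degree-1 vertices 2 and 3 are the ends of a path, so G = P_5. The only nontrivial automorphism of a path is the end-to-end reflection, so Aut(G) ≅ Z_2.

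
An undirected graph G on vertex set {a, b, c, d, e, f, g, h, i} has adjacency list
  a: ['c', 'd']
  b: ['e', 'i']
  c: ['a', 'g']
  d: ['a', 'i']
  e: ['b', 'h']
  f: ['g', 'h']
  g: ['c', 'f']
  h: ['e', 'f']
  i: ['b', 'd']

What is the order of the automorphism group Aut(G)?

Every vertex has degree 2 and the graph is connected, so G is the 9-cycle C_9. The automorphisms of the 9-cycle are exactly the symmetries of a regular 9-gon: the dihedral group D_9, |D_9| = 18.

18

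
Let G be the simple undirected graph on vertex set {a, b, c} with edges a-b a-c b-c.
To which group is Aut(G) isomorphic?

All 3 vertices are pairwise adjacent: G = K_3. Every bijection on the vertex set is an automorphism of K_3; hence Aut(K_3) ≅ S_3, order 6.

the symmetric group on 3 letters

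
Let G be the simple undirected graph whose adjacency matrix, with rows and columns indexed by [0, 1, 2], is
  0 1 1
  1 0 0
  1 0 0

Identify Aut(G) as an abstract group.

C_2

The degree sequence is [2, 1, 1]; the two degree-1 vertices 1 and 2 are the ends of a path, so G = P_3. The only nontrivial automorphism of a path is the end-to-end reflection, so Aut(G) ≅ Z_2.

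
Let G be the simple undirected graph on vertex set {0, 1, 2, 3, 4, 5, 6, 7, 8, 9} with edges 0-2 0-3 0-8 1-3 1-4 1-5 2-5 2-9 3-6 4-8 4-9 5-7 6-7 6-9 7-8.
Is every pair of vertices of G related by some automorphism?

Yes

G is 3-regular on 10 vertices with no triangles and no 4-cycles (girth 5): this is the Petersen graph. Viewing the Petersen graph as the Kneser graph K(5,2) — vertices are 2-subsets of {1,…,5}, edges join disjoint pairs — its automorphisms are exactly the permutations of the 5-element set, so Aut ≅ S_5 of order 120. This group acts transitively on the 10 vertices.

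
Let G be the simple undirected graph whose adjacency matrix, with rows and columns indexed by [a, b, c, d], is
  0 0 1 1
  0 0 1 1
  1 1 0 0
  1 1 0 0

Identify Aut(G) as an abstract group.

D_4

G is 2-regular and bipartite on 2^2 = 4 vertices with girth 4; it is the hypercube graph Q_2. The symmetry group of the 2-cube is the hyperoctahedral group B_2 = Z_2 ≀ S_2, of order 2^2·2! = 8.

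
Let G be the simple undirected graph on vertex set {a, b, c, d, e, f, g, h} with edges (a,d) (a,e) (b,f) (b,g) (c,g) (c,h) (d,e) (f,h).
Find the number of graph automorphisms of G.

60

G has two connected components, {b, c, f, g, h} and {a, d, e}; each is 2-regular, so G = C_5 ⊔ C_3. No automorphism exchanges components of different sizes, hence Aut(G) is the direct product D_5 × D_3, order 60.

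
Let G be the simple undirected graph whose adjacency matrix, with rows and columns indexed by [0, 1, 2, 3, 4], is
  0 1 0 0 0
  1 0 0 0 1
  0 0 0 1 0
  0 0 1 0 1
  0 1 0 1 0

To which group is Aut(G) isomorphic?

The degree sequence is [1, 2, 1, 2, 2]; the two degree-1 vertices 0 and 2 are the ends of a path, so G = P_5. A path has exactly one nontrivial symmetry — reversal — giving Aut(G) of order 2.

the cyclic group of order 2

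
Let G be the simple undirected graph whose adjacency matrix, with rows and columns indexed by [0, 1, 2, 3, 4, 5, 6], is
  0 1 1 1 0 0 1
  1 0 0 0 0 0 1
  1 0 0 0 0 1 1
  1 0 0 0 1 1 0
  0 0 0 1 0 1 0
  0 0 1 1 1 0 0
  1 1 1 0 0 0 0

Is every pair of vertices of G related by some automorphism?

Vertex 0 is the only vertex of degree 4, so every automorphism fixes it; G is not vertex-transitive.

No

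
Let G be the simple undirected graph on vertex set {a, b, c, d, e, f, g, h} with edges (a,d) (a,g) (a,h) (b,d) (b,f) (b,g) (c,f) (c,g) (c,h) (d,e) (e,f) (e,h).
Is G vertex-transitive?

G is 3-regular and bipartite on 2^3 = 8 vertices with girth 4; it is the hypercube graph Q_3. The symmetry group of the 3-cube is the hyperoctahedral group B_3 = Z_2 ≀ S_3, of order 2^3·3! = 48. Under this action every vertex can be carried to every other, so G is vertex-transitive.

Yes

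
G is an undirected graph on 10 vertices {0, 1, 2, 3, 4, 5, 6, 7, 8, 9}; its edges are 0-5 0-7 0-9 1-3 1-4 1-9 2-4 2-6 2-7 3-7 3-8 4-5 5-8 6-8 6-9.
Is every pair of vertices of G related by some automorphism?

G is 3-regular on 10 vertices with no triangles and no 4-cycles (girth 5): this is the Petersen graph. Viewing the Petersen graph as the Kneser graph K(5,2) — vertices are 2-subsets of {1,…,5}, edges join disjoint pairs — its automorphisms are exactly the permutations of the 5-element set, so Aut ≅ S_5 of order 120. This group acts transitively on the 10 vertices.

Yes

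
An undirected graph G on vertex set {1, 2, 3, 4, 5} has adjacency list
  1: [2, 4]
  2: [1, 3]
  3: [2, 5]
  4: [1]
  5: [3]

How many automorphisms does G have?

2

The degree sequence is [2, 2, 2, 1, 1]; the two degree-1 vertices 4 and 5 are the ends of a path, so G = P_5. A path has exactly one nontrivial symmetry — reversal — giving Aut(G) of order 2.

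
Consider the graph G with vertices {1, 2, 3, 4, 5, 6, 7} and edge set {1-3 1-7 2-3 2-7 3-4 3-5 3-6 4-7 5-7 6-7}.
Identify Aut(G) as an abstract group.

The vertices split by degree into {3, 7} (degree 5) and {1, 2, 4, 5, 6} (degree 2); every edge runs between the two parts, so G is the complete bipartite graph K_{2,5}. The parts have unequal sizes, so no automorphism swaps them; each part is permuted independently, giving S_2 × S_5 of order 2!·5! = 240.

S_2 × S_5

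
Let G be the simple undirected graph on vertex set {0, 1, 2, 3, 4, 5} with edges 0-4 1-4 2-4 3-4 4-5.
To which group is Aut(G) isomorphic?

Vertex 4 has degree 5 and every other vertex has degree 1, so G is the star K_{1,5} with centre 4. Any automorphism fixes the centre and permutes the 5 leaves freely, so Aut(G) ≅ S_5 of order 5! = 120.

S_5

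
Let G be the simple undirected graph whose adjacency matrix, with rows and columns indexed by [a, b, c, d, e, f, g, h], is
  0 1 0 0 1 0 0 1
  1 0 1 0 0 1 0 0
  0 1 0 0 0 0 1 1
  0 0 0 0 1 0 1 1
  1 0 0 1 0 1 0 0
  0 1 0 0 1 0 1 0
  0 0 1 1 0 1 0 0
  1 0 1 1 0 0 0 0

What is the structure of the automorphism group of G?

Z_2^3 ⋊ S_3

G is 3-regular and bipartite on 2^3 = 8 vertices with girth 4; it is the hypercube graph Q_3. The symmetry group of the 3-cube is the hyperoctahedral group B_3 = Z_2 ≀ S_3, of order 2^3·3! = 48.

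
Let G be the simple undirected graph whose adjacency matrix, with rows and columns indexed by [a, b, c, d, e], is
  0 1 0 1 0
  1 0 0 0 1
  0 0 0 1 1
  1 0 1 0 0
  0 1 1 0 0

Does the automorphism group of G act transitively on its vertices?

Every vertex has degree 2 and the graph is connected, so G is the 5-cycle C_5. C_5 has 5 rotations and 5 reflections, so Aut(C_5) ≅ D_5 of order 10. Under this action every vertex can be carried to every other, so G is vertex-transitive.

Yes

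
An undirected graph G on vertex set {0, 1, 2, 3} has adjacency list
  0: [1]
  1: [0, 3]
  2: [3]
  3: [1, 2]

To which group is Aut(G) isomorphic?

Z_2

The degree sequence is [1, 2, 1, 2]; the two degree-1 vertices 0 and 2 are the ends of a path, so G = P_4. The only nontrivial automorphism of a path is the end-to-end reflection, so Aut(G) ≅ Z_2.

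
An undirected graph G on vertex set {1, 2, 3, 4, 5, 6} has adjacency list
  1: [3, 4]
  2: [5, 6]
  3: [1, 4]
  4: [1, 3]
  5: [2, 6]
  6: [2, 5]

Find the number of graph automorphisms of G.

72

G has two connected components, {1, 3, 4} and {2, 5, 6}; each is 2-regular, so G = C_3 ⊔ C_3. Aut of a disjoint union of two copies of C_3 is the wreath product D_3 ≀ Z_2, of order 2·6² = 72.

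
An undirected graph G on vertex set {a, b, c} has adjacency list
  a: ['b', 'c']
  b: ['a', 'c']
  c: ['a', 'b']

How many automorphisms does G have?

All 3 vertices are pairwise adjacent: G = K_3. Any permutation of the 3 vertices preserves K_3, so Aut(K_3) = S_3 of order 3! = 6.

6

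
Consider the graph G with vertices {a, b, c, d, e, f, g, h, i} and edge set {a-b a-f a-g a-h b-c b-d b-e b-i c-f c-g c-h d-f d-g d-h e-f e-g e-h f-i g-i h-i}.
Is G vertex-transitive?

Automorphisms preserve degree, but G has vertices of degree 4 and vertices of degree 5; no automorphism maps one to the other, so G is not vertex-transitive.

No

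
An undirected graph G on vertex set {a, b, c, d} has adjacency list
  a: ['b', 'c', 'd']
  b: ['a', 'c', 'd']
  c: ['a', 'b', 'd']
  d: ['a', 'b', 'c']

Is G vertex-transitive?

Yes

Every vertex has degree 3, so G is the complete graph K_4. Every bijection on the vertex set is an automorphism of K_4; hence Aut(K_4) ≅ S_4, order 24. Under this action every vertex can be carried to every other, so G is vertex-transitive.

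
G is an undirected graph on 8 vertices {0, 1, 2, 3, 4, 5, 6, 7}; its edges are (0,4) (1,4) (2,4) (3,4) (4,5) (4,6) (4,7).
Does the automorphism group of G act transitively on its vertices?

Vertex 4 is the only vertex of degree 7, so every automorphism fixes it; G is not vertex-transitive.

No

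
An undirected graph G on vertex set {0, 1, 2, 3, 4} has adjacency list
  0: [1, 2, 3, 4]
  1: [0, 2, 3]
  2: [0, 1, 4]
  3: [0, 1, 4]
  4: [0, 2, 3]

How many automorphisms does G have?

Vertex 0 is the unique vertex of degree 4; the remaining 4 vertices each have degree 3 and induce a cycle, so G is the wheel on 5 vertices with hub 0. With the hub fixed, the remaining symmetry is that of the rim cycle C_4, giving the dihedral group D_4.

8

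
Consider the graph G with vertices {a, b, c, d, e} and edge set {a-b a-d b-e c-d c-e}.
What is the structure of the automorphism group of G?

G is 2-regular and connected on 5 vertices, i.e. the cycle C_5. The automorphisms of the 5-cycle are exactly the symmetries of a regular 5-gon: the dihedral group D_5, |D_5| = 10.

the dihedral group of order 10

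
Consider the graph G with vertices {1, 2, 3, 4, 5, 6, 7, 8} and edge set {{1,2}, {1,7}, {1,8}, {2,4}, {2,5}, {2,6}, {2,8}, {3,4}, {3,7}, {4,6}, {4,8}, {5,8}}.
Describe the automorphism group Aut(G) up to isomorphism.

1

The degree sequence is [3, 5, 2, 4, 2, 2, 2, 4]. Checking the degree-preserving permutations of the vertex set shows that none except the identity preserves every edge, so Aut(G) is trivial.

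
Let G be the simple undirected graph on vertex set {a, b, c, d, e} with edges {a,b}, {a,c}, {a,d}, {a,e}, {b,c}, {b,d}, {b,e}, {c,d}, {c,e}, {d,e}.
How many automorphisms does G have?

120

All 5 vertices are pairwise adjacent: G = K_5. Any permutation of the 5 vertices preserves K_5, so Aut(K_5) = S_5 of order 5! = 120.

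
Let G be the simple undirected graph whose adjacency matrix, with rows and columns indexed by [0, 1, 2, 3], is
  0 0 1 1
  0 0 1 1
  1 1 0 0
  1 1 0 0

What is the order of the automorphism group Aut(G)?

8

G is 2-regular and bipartite on 2^2 = 4 vertices with girth 4; it is the hypercube graph Q_2. Aut(Q_2) consists of the signed permutations of the 2 coordinate axes: 2! permutations times 2^2 sign flips, so |Aut| = 2^2·2! = 8.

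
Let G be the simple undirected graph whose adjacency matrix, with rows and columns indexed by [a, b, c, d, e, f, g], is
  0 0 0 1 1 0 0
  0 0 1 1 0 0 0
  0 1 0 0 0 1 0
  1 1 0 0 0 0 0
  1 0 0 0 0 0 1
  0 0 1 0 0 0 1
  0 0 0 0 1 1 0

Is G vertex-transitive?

G is 2-regular and connected on 7 vertices, i.e. the cycle C_7. The automorphisms of the 7-cycle are exactly the symmetries of a regular 7-gon: the dihedral group D_7, |D_7| = 14. Under this action every vertex can be carried to every other, so G is vertex-transitive.

Yes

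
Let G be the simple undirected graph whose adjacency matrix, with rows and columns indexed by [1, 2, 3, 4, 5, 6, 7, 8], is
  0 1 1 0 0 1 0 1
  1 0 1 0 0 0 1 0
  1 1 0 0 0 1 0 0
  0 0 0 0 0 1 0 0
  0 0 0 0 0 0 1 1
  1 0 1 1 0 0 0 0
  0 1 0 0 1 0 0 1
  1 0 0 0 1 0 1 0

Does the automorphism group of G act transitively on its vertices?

Vertex 1 is the only vertex of degree 4, so every automorphism fixes it; G is not vertex-transitive.

No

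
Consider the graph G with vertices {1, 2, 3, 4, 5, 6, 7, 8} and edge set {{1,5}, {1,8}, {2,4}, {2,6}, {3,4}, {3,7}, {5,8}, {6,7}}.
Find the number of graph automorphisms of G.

60

G has two connected components, {2, 3, 4, 6, 7} and {1, 5, 8}; each is 2-regular, so G = C_5 ⊔ C_3. The components are non-isomorphic (different sizes), so Aut(G) = Aut(C_3) × Aut(C_5) = D_3 × D_5 of order 6·10 = 60.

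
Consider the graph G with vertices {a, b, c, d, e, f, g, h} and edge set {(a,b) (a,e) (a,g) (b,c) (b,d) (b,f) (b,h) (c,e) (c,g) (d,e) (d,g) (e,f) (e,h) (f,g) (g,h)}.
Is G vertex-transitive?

No

Automorphisms preserve degree, but G has vertices of degree 3 and vertices of degree 5; no automorphism maps one to the other, so G is not vertex-transitive.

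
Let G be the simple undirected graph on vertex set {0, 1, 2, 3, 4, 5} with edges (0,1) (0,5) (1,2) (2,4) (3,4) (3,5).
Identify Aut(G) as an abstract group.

D_6

G is 2-regular and connected on 6 vertices, i.e. the cycle C_6. C_6 has 6 rotations and 6 reflections, so Aut(C_6) ≅ D_6 of order 12.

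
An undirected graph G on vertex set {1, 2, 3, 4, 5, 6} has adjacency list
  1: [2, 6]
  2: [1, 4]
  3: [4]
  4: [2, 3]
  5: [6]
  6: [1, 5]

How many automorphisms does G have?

The degree sequence is [2, 2, 1, 2, 1, 2]; the two degree-1 vertices 3 and 5 are the ends of a path, so G = P_6. The only nontrivial automorphism of a path is the end-to-end reflection, so Aut(G) ≅ Z_2.

2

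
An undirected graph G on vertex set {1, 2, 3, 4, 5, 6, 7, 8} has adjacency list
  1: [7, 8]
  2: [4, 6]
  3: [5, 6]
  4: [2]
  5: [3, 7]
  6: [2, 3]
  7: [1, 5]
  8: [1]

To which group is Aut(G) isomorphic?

Z_2

The degree sequence is [2, 2, 2, 1, 2, 2, 2, 1]; the two degree-1 vertices 4 and 8 are the ends of a path, so G = P_8. The only nontrivial automorphism of a path is the end-to-end reflection, so Aut(G) ≅ Z_2.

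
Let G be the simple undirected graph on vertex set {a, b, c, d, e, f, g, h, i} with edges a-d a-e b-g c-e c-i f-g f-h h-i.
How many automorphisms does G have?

The degree sequence is [2, 1, 2, 1, 2, 2, 2, 2, 2]; the two degree-1 vertices b and d are the ends of a path, so G = P_9. A path has exactly one nontrivial symmetry — reversal — giving Aut(G) of order 2.

2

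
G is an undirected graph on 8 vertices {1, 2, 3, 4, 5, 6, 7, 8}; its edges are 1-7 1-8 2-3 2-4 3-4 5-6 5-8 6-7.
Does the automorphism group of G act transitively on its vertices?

G has two connected components, {1, 5, 6, 7, 8} and {2, 3, 4}; each is 2-regular, so G = C_5 ⊔ C_3. The orbit of 1 under Aut(G) is {1, 5, 6, 7, 8}, which does not contain 2, so G is not vertex-transitive.

No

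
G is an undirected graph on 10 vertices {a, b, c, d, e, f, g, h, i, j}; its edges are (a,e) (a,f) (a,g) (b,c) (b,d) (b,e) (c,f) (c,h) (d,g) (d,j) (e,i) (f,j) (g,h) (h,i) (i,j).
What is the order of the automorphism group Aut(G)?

G is 3-regular on 10 vertices with no triangles and no 4-cycles (girth 5): this is the Petersen graph. Viewing the Petersen graph as the Kneser graph K(5,2) — vertices are 2-subsets of {1,…,5}, edges join disjoint pairs — its automorphisms are exactly the permutations of the 5-element set, so Aut ≅ S_5 of order 120.

120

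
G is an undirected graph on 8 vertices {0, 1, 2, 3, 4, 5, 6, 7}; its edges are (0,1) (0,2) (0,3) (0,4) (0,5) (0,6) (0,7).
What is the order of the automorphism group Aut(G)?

Vertex 0 has degree 7 and every other vertex has degree 1, so G is the star K_{1,7} with centre 0. The 7 leaves are pairwise interchangeable while the centre is fixed, giving Aut(G) = S_7.

5040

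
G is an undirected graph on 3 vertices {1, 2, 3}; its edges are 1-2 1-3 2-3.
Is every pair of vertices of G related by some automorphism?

All 3 vertices are pairwise adjacent: G = K_3. Every bijection on the vertex set is an automorphism of K_3; hence Aut(K_3) ≅ S_3, order 6. Under this action every vertex can be carried to every other, so G is vertex-transitive.

Yes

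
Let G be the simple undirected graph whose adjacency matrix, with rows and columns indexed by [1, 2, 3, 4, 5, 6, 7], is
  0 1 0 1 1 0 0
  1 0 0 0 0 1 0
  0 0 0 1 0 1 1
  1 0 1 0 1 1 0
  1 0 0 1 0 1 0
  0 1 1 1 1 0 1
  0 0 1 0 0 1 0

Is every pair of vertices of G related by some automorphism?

No

Vertex 4 is the only vertex of degree 4, so every automorphism fixes it; G is not vertex-transitive.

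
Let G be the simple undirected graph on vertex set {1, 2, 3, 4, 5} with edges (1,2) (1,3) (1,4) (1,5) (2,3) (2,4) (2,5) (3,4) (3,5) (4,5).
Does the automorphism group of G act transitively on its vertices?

Yes

All 5 vertices are pairwise adjacent: G = K_5. Every bijection on the vertex set is an automorphism of K_5; hence Aut(K_5) ≅ S_5, order 120. Under this action every vertex can be carried to every other, so G is vertex-transitive.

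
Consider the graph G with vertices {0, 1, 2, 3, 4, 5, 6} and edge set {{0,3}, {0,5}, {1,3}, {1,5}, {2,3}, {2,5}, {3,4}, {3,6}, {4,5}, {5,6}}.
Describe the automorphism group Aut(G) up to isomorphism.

The vertices split by degree into {3, 5} (degree 5) and {0, 1, 2, 4, 6} (degree 2); every edge runs between the two parts, so G is the complete bipartite graph K_{2,5}. Automorphisms preserve the bipartition setwise (since the parts differ in size) and act as S_2 × S_5 within it; |Aut| = 240.

S_2 × S_5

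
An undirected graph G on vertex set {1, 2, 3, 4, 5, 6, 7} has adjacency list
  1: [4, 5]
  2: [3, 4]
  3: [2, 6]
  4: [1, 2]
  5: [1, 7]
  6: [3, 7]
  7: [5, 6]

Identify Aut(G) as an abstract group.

the dihedral group of order 14

Every vertex has degree 2 and the graph is connected, so G is the 7-cycle C_7. The automorphisms of the 7-cycle are exactly the symmetries of a regular 7-gon: the dihedral group D_7, |D_7| = 14.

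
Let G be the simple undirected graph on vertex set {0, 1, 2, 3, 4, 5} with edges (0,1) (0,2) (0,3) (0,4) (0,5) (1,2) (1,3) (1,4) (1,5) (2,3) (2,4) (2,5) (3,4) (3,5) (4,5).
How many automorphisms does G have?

Every vertex has degree 5, so G is the complete graph K_6. Any permutation of the 6 vertices preserves K_6, so Aut(K_6) = S_6 of order 6! = 720.

720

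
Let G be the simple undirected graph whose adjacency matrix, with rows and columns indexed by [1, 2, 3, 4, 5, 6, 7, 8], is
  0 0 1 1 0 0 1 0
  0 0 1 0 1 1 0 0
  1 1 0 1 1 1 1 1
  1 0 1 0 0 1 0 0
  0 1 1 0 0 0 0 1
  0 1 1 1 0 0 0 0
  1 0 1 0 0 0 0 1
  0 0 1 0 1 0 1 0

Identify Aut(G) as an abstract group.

D_7

Vertex 3 is the unique vertex of degree 7; the remaining 7 vertices each have degree 3 and induce a cycle, so G is the wheel on 8 vertices with hub 3. Every automorphism fixes the hub and acts on the rim 7-cycle, so Aut(G) ≅ Aut(C_7) = D_7 of order 14.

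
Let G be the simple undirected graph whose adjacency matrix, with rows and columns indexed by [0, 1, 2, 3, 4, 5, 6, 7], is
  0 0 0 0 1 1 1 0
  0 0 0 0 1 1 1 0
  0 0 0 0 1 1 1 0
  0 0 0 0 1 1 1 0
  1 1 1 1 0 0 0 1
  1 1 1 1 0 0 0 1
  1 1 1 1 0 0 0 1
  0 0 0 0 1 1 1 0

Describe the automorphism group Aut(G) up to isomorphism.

S_5 × S_3

The vertices split by degree into {4, 5, 6} (degree 5) and {0, 1, 2, 3, 7} (degree 3); every edge runs between the two parts, so G is the complete bipartite graph K_{3,5}. The parts have unequal sizes, so no automorphism swaps them; each part is permuted independently, giving S_5 × S_3 of order 5!·3! = 720.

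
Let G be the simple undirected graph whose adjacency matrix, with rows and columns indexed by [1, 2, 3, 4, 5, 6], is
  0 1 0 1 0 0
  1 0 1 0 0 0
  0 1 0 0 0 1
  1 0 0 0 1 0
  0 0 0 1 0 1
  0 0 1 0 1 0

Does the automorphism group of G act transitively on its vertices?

G is 2-regular and connected on 6 vertices, i.e. the cycle C_6. C_6 has 6 rotations and 6 reflections, so Aut(C_6) ≅ D_6 of order 12. Under this action every vertex can be carried to every other, so G is vertex-transitive.

Yes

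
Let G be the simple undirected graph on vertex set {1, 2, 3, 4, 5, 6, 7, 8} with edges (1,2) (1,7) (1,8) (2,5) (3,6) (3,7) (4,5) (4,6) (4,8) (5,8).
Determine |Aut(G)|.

1

The degree sequence is [3, 2, 2, 3, 3, 2, 2, 3]. Checking the degree-preserving permutations of the vertex set shows that none except the identity preserves every edge, so Aut(G) is trivial.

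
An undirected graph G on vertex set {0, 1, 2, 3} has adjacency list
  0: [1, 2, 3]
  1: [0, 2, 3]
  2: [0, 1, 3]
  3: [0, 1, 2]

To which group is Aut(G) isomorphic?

S_4

All 4 vertices are pairwise adjacent: G = K_4. Every bijection on the vertex set is an automorphism of K_4; hence Aut(K_4) ≅ S_4, order 24.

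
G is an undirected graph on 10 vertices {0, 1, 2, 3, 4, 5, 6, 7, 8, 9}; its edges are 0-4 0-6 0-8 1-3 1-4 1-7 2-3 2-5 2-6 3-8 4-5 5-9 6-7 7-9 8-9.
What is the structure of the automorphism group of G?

the symmetric group S_5

G is 3-regular on 10 vertices with no triangles and no 4-cycles (girth 5): this is the Petersen graph. It is a classical fact that the Petersen graph has automorphism group S_5 (order 120), arising from its description as the Kneser graph K(5,2).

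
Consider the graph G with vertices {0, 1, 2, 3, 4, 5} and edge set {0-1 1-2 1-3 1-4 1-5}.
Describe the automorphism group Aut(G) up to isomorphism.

S_5

Vertex 1 has degree 5 and every other vertex has degree 1, so G is the star K_{1,5} with centre 1. Any automorphism fixes the centre and permutes the 5 leaves freely, so Aut(G) ≅ S_5 of order 5! = 120.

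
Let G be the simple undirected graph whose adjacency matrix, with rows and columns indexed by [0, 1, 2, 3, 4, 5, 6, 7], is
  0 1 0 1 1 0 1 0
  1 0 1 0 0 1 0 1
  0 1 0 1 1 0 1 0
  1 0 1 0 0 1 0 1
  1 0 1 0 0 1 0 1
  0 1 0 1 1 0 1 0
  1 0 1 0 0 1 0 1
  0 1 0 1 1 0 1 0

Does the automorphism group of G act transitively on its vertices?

G is 4-regular and bipartite with parts {0, 2, 5, 7} and {1, 3, 4, 6} (each part is independent and every cross-pair is an edge), so G = K_{4,4}. Each part can be permuted independently (S_4 × S_4) and the two equal-size parts can also be swapped, giving (S_4 × S_4) ⋊ Z_2 of order 2·(4!)² = 1152. This group acts transitively on the 8 vertices.

Yes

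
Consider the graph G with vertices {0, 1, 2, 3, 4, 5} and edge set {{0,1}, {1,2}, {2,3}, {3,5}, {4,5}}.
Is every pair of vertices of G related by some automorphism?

Automorphisms preserve degree, but G has vertices of degree 1 and vertices of degree 2; no automorphism maps one to the other, so G is not vertex-transitive.

No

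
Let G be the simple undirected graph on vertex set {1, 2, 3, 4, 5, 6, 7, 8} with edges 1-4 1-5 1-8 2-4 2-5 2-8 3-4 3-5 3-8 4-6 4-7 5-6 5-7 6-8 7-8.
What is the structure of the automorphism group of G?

The vertices split by degree into {4, 5, 8} (degree 5) and {1, 2, 3, 6, 7} (degree 3); every edge runs between the two parts, so G is the complete bipartite graph K_{3,5}. The parts have unequal sizes, so no automorphism swaps them; each part is permuted independently, giving S_3 × S_5 of order 3!·5! = 720.

S_3 × S_5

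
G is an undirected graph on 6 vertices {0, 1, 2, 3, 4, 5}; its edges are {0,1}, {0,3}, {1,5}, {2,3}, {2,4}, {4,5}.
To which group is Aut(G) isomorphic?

G is 2-regular and connected on 6 vertices, i.e. the cycle C_6. C_6 has 6 rotations and 6 reflections, so Aut(C_6) ≅ D_6 of order 12.

D_6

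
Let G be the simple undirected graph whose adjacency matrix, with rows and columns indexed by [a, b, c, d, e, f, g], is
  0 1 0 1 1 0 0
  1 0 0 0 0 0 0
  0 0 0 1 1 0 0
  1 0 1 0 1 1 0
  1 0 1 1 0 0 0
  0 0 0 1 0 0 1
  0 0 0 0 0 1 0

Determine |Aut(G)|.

1

Degrees alone do not determine every vertex (e.g. a and e both have degree 3), but their neighbour-degree multisets differ: N(a) has degrees [1, 3, 4] while N(e) has degrees [2, 3, 4]. Repeating this refinement separates all vertices, so the only automorphism is the identity.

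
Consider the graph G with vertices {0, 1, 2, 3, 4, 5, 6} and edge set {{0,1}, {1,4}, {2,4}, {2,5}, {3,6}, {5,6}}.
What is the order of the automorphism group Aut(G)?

2

The degree sequence is [1, 2, 2, 1, 2, 2, 2]; the two degree-1 vertices 0 and 3 are the ends of a path, so G = P_7. A path has exactly one nontrivial symmetry — reversal — giving Aut(G) of order 2.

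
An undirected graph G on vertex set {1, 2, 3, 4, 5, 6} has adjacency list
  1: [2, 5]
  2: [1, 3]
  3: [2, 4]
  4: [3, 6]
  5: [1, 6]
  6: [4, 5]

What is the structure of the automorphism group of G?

G is 2-regular and connected on 6 vertices, i.e. the cycle C_6. The automorphisms of the 6-cycle are exactly the symmetries of a regular 6-gon: the dihedral group D_6, |D_6| = 12.

D_6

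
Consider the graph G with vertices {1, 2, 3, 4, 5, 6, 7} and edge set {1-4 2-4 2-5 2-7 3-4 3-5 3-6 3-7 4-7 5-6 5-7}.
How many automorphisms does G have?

Degrees alone do not determine every vertex (e.g. 3 and 4 both have degree 4), but their neighbour-degree multisets differ: N(3) has degrees [2, 4, 4, 4] while N(4) has degrees [1, 3, 4, 4]. Repeating this refinement separates all vertices, so the only automorphism is the identity.

1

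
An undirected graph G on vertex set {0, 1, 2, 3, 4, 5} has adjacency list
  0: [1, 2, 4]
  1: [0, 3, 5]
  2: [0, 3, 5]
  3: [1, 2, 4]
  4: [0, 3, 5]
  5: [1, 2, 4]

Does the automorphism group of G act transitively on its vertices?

Yes

G is 3-regular and bipartite with parts {1, 2, 4} and {0, 3, 5} (each part is independent and every cross-pair is an edge), so G = K_{3,3}. Aut(K_{3,3}) is the wreath product S_3 ≀ Z_2: permute within each part, then optionally swap the parts; |Aut| = 2·(3!)² = 72. Under this action every vertex can be carried to every other, so G is vertex-transitive.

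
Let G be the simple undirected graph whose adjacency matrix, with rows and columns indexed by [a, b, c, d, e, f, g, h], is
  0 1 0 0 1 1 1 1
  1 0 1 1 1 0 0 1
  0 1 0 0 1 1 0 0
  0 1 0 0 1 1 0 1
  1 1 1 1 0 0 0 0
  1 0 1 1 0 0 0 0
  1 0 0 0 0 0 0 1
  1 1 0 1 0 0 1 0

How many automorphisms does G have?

The degree sequence is [5, 5, 3, 4, 4, 3, 2, 4]. Checking the degree-preserving permutations of the vertex set shows that none except the identity preserves every edge, so Aut(G) is trivial.

1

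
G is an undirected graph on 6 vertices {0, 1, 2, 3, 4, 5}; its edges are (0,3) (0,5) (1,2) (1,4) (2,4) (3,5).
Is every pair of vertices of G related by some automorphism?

G has two connected components, {1, 2, 4} and {0, 3, 5}; each is 2-regular, so G = C_3 ⊔ C_3. With two isomorphic components, Aut(G) = Aut(C_3) ≀ S_2 = (D_3 × D_3) ⋊ Z_2: permute each cycle by D_3, then optionally swap the two cycles. Order 2·(2·3)² = 72. Under this action every vertex can be carried to every other, so G is vertex-transitive.

Yes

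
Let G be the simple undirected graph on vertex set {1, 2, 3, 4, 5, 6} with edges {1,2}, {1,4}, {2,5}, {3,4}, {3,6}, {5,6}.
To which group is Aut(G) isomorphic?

G is 2-regular and connected on 6 vertices, i.e. the cycle C_6. C_6 has 6 rotations and 6 reflections, so Aut(C_6) ≅ D_6 of order 12.

D_6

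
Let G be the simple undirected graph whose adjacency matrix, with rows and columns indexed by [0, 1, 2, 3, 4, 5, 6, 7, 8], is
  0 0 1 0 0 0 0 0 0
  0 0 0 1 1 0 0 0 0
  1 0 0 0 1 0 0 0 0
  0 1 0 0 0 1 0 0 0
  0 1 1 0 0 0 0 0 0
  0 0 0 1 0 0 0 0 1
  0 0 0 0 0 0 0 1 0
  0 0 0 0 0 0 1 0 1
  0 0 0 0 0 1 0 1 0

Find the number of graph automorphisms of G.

2

The degree sequence is [1, 2, 2, 2, 2, 2, 1, 2, 2]; the two degree-1 vertices 0 and 6 are the ends of a path, so G = P_9. The only nontrivial automorphism of a path is the end-to-end reflection, so Aut(G) ≅ Z_2.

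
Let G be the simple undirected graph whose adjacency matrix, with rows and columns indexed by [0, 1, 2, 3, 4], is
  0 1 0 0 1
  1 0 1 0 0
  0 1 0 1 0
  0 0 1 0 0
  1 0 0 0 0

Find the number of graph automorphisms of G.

The degree sequence is [2, 2, 2, 1, 1]; the two degree-1 vertices 3 and 4 are the ends of a path, so G = P_5. A path has exactly one nontrivial symmetry — reversal — giving Aut(G) of order 2.

2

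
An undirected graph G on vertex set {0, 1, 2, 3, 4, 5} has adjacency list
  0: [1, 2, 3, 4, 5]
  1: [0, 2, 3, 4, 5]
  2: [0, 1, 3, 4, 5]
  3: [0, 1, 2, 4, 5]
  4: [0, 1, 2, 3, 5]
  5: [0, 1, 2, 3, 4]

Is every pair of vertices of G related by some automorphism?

Yes

Every vertex has degree 5, so G is the complete graph K_6. Every bijection on the vertex set is an automorphism of K_6; hence Aut(K_6) ≅ S_6, order 720. Under this action every vertex can be carried to every other, so G is vertex-transitive.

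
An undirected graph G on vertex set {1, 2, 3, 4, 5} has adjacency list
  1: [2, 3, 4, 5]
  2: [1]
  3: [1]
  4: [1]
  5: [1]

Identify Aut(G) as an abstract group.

Vertex 1 has degree 4 and every other vertex has degree 1, so G is the star K_{1,4} with centre 1. The 4 leaves are pairwise interchangeable while the centre is fixed, giving Aut(G) = S_4.

S_4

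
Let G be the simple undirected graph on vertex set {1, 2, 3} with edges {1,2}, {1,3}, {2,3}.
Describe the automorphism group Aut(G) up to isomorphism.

All 3 vertices are pairwise adjacent: G = K_3. Every bijection on the vertex set is an automorphism of K_3; hence Aut(K_3) ≅ S_3, order 6.

the symmetric group on 3 letters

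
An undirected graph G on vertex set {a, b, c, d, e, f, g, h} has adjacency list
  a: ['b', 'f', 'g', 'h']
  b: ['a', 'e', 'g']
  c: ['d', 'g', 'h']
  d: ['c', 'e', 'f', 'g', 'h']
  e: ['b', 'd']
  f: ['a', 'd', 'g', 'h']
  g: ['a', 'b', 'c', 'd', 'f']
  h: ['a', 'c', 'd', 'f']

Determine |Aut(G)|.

The degree sequence is [4, 3, 3, 5, 2, 4, 5, 4]. Checking the degree-preserving permutations of the vertex set shows that none except the identity preserves every edge, so Aut(G) is trivial.

1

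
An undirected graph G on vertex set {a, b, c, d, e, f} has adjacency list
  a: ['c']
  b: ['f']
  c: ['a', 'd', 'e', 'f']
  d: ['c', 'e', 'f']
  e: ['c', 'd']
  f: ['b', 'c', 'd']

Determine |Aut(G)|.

1

Degrees alone do not determine every vertex (e.g. a and b both have degree 1), but their neighbour-degree multisets differ: N(a) has degrees [4] while N(b) has degrees [3]. Repeating this refinement separates all vertices, so the only automorphism is the identity.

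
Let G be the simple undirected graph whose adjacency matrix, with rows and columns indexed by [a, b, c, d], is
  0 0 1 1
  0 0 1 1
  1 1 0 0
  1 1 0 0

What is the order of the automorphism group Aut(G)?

G is 2-regular and bipartite on 2^2 = 4 vertices with girth 4; it is the hypercube graph Q_2. Aut(Q_2) consists of the signed permutations of the 2 coordinate axes: 2! permutations times 2^2 sign flips, so |Aut| = 2^2·2! = 8.

8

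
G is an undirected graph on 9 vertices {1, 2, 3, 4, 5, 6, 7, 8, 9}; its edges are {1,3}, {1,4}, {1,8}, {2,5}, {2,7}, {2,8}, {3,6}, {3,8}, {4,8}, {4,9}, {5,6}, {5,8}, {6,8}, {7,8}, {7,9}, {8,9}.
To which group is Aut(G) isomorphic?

the dihedral group of order 16

Vertex 8 is the unique vertex of degree 8; the remaining 8 vertices each have degree 3 and induce a cycle, so G is the wheel on 9 vertices with hub 8. Every automorphism fixes the hub and acts on the rim 8-cycle, so Aut(G) ≅ Aut(C_8) = D_8 of order 16.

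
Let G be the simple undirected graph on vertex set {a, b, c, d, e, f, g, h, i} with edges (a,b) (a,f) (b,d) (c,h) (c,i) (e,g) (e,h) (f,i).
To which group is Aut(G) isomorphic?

Z_2

The degree sequence is [2, 2, 2, 1, 2, 2, 1, 2, 2]; the two degree-1 vertices d and g are the ends of a path, so G = P_9. The only nontrivial automorphism of a path is the end-to-end reflection, so Aut(G) ≅ Z_2.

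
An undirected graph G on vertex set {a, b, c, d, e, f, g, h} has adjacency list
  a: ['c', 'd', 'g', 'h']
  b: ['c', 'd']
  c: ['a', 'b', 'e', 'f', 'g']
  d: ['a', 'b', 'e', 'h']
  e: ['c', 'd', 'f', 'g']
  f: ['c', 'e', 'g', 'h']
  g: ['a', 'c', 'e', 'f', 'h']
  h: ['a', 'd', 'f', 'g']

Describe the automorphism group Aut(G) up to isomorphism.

{e}

The degree sequence is [4, 2, 5, 4, 4, 4, 5, 4]. Checking the degree-preserving permutations of the vertex set shows that none except the identity preserves every edge, so Aut(G) is trivial.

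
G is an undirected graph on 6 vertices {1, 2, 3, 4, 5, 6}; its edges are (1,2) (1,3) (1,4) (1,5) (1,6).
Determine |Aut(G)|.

Vertex 1 has degree 5 and every other vertex has degree 1, so G is the star K_{1,5} with centre 1. Any automorphism fixes the centre and permutes the 5 leaves freely, so Aut(G) ≅ S_5 of order 5! = 120.

120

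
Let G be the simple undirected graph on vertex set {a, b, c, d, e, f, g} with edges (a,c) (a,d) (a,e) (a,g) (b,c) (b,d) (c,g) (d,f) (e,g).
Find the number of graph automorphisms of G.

1

The degree sequence is [4, 2, 3, 3, 2, 1, 3]. Checking the degree-preserving permutations of the vertex set shows that none except the identity preserves every edge, so Aut(G) is trivial.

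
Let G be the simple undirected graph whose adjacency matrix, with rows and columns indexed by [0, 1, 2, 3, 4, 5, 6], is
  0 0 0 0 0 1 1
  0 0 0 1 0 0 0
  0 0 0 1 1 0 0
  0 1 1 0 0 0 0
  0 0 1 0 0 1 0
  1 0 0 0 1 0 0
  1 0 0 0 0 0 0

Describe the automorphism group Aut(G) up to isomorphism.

The degree sequence is [2, 1, 2, 2, 2, 2, 1]; the two degree-1 vertices 1 and 6 are the ends of a path, so G = P_7. A path has exactly one nontrivial symmetry — reversal — giving Aut(G) of order 2.

the cyclic group of order 2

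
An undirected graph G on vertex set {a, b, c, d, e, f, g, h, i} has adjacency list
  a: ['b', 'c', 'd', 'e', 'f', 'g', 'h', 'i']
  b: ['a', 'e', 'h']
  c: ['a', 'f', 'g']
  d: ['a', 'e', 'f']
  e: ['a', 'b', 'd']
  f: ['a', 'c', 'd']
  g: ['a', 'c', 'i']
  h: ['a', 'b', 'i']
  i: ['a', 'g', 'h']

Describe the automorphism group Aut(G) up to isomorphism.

the dihedral group of order 16

Vertex a is the unique vertex of degree 8; the remaining 8 vertices each have degree 3 and induce a cycle, so G is the wheel on 9 vertices with hub a. Every automorphism fixes the hub and acts on the rim 8-cycle, so Aut(G) ≅ Aut(C_8) = D_8 of order 16.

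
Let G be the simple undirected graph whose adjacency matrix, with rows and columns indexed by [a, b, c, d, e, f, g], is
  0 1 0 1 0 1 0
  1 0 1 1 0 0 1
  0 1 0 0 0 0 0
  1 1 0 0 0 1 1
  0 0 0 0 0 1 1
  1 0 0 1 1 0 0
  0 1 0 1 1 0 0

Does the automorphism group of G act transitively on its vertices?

No

Vertex c is the only vertex of degree 1, so every automorphism fixes it; G is not vertex-transitive.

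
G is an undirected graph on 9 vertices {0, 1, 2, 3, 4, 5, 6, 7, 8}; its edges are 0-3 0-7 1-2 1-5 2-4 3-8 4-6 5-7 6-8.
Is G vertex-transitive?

Yes

Every vertex has degree 2 and the graph is connected, so G is the 9-cycle C_9. C_9 has 9 rotations and 9 reflections, so Aut(C_9) ≅ D_9 of order 18. This group acts transitively on the 9 vertices.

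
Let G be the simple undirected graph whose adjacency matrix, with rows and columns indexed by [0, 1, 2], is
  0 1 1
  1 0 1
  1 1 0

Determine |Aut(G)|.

6

Every vertex has degree 2, so G is the complete graph K_3. Every bijection on the vertex set is an automorphism of K_3; hence Aut(K_3) ≅ S_3, order 6.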